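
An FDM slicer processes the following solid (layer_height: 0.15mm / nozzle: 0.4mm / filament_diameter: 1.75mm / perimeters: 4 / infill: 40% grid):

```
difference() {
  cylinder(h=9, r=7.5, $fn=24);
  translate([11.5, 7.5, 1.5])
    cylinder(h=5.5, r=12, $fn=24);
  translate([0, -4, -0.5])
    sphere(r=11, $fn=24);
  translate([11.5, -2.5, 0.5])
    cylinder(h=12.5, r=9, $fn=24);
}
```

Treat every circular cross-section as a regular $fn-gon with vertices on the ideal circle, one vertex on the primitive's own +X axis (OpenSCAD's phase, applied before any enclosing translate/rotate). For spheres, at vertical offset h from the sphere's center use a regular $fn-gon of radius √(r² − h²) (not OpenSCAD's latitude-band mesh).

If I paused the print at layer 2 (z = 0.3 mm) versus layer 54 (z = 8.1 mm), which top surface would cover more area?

layer 54 (z = 8.1 mm)

Layer 2 (z = 0.3): the r=7.5 cylinder contributes a regular 24-gon of circumradius 7.5 (area = (24/2)·7.500²·sin(360°/24) = 174.70 mm²); the cylinder at (11.5, 7.5) is not intersected at this z (z outside [1.5, 7]); the r=11 sphere at (0, -4) contributes a regular 24-gon of circumradius √(11²−0.8²) = 10.971 (area = (24/2)·10.971²·sin(360°/24) = 373.82 mm²); the cylinder at (11.5, -2.5) is not intersected at this z (z outside [0.5, 13]); Subtracting the remaining from the first: starting from the r=7.5 cylinder (174.70 mm²), the r=11 sphere at (0, -4) partially overlaps it — only the 171.21 mm² overlap (of its 373.82 mm²) is removed, clipping the outline — area = 3.49 mm². So its area = 3.49 mm². Layer 54 (z = 8.1): the cylinder: section is a regular 24-gon, circumradius r=7.5 (area = (24/2)·7.500²·sin(360°/24) = 174.70 mm²); the cylinder at (11.5, 7.5) is not intersected at this z (z outside [1.5, 7]); the r=11 sphere at (0, -4) contributes a regular 24-gon of circumradius √(11²−8.6²) = 6.859 (area = (24/2)·6.859²·sin(360°/24) = 146.10 mm²); the r=9 cylinder at (11.5, -2.5) gives a regular 24-gon of circumradius 9 (constant along its height) (area = (24/2)·9.000²·sin(360°/24) = 251.57 mm²); Taking the first minus the rest: starting from the r=7.5 cylinder (174.70 mm²), the r=11 sphere at (0, -4) partially overlaps it — only the 103.31 mm² overlap (of its 146.10 mm²) is removed, clipping the outline; the r=9 cylinder at (11.5, -2.5) partially overlaps it — only the 13.39 mm² overlap (of its 251.57 mm²) is removed, clipping the outline — area = 58.00 mm². So its area = 58.00 mm². Layer 54 is larger (58.00 vs 3.49 mm²).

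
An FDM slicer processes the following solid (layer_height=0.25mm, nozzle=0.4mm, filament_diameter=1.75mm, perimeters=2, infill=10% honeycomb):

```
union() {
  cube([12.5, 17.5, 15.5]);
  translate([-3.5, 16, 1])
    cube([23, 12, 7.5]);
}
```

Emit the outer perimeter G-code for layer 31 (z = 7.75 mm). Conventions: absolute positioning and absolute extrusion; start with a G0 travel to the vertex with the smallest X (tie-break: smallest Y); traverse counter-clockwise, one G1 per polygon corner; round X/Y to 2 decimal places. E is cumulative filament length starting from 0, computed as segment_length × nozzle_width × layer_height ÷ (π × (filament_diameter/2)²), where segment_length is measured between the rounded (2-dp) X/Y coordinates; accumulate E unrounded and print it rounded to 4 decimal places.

At z = 7.75 mm: the 12.5×17.5 cube contributes its full rectangle; the cube at (-3.5, 16) is present — its section is the full 23×12 rectangle; Merging all regions: the regions partially overlap (shared area 18.75 mm²), so overlapping operands fuse into one piece — 1 connected region. The outline is a single polygon with 8 vertices. Extrusion per mm of travel: 0.4 × 0.25 / (π × 0.875²) = 0.041575. Accumulating E over each segment gives final E = 4.2407.

G0 X-3.50 Y16.00 Z7.75
G1 X0.00 Y16.00 E0.1455
G1 X0.00 Y0.00 E0.8107
G1 X12.50 Y0.00 E1.3304
G1 X12.50 Y16.00 E1.9956
G1 X19.50 Y16.00 E2.2866
G1 X19.50 Y28.00 E2.7855
G1 X-3.50 Y28.00 E3.7418
G1 X-3.50 Y16.00 E4.2407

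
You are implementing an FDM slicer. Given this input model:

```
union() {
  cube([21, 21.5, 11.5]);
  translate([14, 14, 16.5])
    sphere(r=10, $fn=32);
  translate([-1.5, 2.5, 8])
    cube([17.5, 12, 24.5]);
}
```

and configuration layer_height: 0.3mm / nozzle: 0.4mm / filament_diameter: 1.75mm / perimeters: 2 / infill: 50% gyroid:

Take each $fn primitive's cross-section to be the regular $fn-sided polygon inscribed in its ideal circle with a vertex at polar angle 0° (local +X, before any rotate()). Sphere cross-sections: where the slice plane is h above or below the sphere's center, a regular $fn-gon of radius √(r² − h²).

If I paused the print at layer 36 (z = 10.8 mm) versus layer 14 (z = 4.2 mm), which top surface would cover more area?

Layer 36 (z = 10.8): the 21×21.5 cube contributes its full rectangle (area 451.50 mm²); the r=10 sphere at (14, 14) contributes a regular 32-gon of circumradius √(10²−5.7²) = 8.216 (area = (32/2)·8.216²·sin(360°/32) = 210.73 mm²); the cube at (-1.5, 2.5) (footprint 17.5×12) is included at this height (area 210.00 mm²); Merging all regions: the regions partially overlap — summed areas 872.23 mm² minus the doubly-counted overlap 392.83 mm² gives 479.40 mm² — area = 479.40 mm². So its area = 479.40 mm². Layer 14 (z = 4.2): the cube (footprint 21×21.5) is included at this height (area 451.50 mm²); the sphere at (14, 14) is not intersected at this z (|z−center|=12.300 > r=10); the cube at (-1.5, 2.5) is absent (z outside [8, 32.5]); Combining (union): only the 21×21.5 cube is present, so the union is just that shape — area = 451.50 mm². So its area = 451.50 mm². Layer 36 is larger (479.40 vs 451.50 mm²).

layer 36 (z = 10.8 mm)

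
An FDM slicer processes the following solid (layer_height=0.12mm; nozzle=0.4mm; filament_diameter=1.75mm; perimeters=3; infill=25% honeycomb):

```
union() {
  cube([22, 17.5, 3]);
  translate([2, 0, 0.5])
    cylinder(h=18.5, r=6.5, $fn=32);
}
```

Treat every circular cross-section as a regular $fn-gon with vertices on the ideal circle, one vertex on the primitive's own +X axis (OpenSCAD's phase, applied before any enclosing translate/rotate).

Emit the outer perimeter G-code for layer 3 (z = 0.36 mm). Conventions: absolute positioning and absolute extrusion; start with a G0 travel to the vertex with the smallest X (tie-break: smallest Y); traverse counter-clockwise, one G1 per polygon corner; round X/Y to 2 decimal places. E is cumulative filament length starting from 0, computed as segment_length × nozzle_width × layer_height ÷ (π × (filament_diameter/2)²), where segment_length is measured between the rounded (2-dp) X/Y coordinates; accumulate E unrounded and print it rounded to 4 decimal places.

At z = 0.36 mm: the cube is present — its section is the full 22×17.5 rectangle; the cylinder at (2, 0) is absent (z outside [0.5, 19]); Taking the union: only the 22×17.5 cube is present, so the union is just that shape — 1 connected region. The outline is a single polygon with 4 vertices. Extrusion per mm of travel: 0.4 × 0.12 / (π × 0.875²) = 0.019956. Accumulating E over each segment gives final E = 1.5765.

G0 X0.00 Y0.00 Z0.36
G1 X22.00 Y0.00 E0.4390
G1 X22.00 Y17.50 E0.7883
G1 X0.00 Y17.50 E1.2273
G1 X0.00 Y0.00 E1.5765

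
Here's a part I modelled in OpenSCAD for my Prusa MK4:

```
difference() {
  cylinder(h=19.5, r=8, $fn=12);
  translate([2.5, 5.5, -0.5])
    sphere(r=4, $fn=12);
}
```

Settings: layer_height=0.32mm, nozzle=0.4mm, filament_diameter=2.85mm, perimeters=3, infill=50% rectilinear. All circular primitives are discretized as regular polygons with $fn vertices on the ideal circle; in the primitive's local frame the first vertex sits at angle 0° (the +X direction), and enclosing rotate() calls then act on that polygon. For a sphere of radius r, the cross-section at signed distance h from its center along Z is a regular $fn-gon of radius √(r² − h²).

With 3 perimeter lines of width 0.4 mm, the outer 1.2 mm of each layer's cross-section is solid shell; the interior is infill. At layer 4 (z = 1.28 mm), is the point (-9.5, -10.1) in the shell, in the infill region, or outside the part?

outside

At z = 1.28 mm: the r=8 cylinder contributes a regular 12-gon of circumradius 8; the sphere at (2.5, 5.5): section is a regular 12-gon, circumradius = √(r²−h²) = √(4²−1.78²) = 3.582; Subtracting the remaining from the first: starting from the r=8 cylinder, the r=4 sphere at (2.5, 5.5) partially overlaps it — only the 29.64 mm² overlap (of its 38.49 mm²) is removed, clipping the outline — 1 connected region. Overall, the cross-section is a single solid region. The nearest boundary edge runs (-4.00, -6.93)→(-6.93, -4.00); distance from the point to it = 6.13 mm. The point is not inside any of the regions above, so it lies outside the cross-section (6.13 mm from the nearest boundary).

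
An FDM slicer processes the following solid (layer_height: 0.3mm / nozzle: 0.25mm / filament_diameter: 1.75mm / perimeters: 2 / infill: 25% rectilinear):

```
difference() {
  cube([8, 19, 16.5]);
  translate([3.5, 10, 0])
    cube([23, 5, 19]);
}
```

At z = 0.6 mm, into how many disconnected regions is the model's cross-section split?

At z = 0.6 mm: the cube (footprint 8×19) is included at this height; the cube at (3.5, 10) (footprint 23×5) is included at this height; Subtracting the remaining from the first: starting from the 8×19 cube, the 23×5 cube at (3.5, 10) partially overlaps it — only the 22.50 mm² overlap (of its 115.00 mm²) is removed, clipping the outline — 1 connected region. The result has 1 disconnected region.

1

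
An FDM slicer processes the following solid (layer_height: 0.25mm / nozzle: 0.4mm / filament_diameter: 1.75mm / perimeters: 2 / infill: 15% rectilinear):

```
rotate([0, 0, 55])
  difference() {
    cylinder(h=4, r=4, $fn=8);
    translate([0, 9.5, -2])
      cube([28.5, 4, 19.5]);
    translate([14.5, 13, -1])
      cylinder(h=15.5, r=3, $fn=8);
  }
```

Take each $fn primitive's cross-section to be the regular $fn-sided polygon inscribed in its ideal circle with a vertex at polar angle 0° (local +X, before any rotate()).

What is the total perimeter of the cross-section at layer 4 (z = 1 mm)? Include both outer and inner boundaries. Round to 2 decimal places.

24.49 mm

At z = 1 mm: the r=4 cylinder gives a regular 8-gon of circumradius 4 (constant along its height) (perimeter = 2·8·4.000·sin(180°/8) = 24.49 mm); the cube at (0, 9.5) is present — its section is the full 28.5×4 rectangle (perimeter 65.00 mm); the r=3 cylinder at (14.5, 13) gives a regular 8-gon of circumradius 3 (constant along its height) (perimeter = 2·8·3.000·sin(180°/8) = 18.37 mm); After the difference (first − rest): starting from the r=4 cylinder, the 28.5×4 cube at (0, 9.5) misses the remaining region (no effect); the r=3 cylinder at (14.5, 13) misses the remaining region (no effect) — boundary = 24.49 mm; (rotated 55° about Z; rotation is an isometry so areas/perimeters/island counts are preserved). Overall, the cross-section is a single solid region. Total boundary length (outer) = 24.49 mm.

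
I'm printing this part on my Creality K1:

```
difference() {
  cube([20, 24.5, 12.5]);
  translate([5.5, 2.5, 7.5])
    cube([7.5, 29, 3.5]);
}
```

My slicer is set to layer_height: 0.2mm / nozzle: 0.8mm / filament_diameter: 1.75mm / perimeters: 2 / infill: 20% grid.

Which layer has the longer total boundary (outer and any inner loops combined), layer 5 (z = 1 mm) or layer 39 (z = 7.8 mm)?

Layer 5 (z = 1): the cube is present — its section is the full 20×24.5 rectangle (perimeter 89.00 mm); the cube at (5.5, 2.5) does not reach this height (z outside [7.5, 11]); Taking the first minus the rest: none of the subtracted shapes is present at this height, so the 20×24.5 cube is unchanged — boundary = 89.00 mm. So its perimeter = 89.00 mm. Layer 39 (z = 7.8): the cube (footprint 20×24.5) is included at this height (perimeter 89.00 mm); the cube at (5.5, 2.5) (footprint 7.5×29) is included at this height (perimeter 73.00 mm); Subtracting the remaining from the first: starting from the 20×24.5 cube, the 7.5×29 cube at (5.5, 2.5) partially overlaps it — only the 165.00 mm² overlap (of its 217.50 mm²) is removed, clipping the outline — boundary = 133.00 mm. So its perimeter = 133.00 mm. Layer 39 is larger (133.00 vs 89.00 mm).

layer 39 (z = 7.8 mm)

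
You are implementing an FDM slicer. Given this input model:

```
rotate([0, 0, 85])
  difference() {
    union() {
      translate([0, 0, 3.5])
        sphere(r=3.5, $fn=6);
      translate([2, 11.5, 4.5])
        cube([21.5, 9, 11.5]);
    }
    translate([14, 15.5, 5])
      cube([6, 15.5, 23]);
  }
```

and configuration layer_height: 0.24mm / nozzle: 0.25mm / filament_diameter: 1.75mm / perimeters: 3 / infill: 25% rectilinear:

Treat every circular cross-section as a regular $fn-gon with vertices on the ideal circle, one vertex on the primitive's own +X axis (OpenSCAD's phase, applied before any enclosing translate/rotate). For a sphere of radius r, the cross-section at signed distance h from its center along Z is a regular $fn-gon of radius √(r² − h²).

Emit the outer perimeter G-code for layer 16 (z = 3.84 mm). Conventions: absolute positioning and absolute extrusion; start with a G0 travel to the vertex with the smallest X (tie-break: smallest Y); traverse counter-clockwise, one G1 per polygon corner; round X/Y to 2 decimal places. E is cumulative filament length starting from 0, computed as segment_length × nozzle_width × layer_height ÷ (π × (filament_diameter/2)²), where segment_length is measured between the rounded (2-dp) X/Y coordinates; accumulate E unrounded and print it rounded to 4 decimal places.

G0 X-3.16 Y-1.47 Z3.84
G1 X-0.30 Y-3.47 E0.0871
G1 X2.85 Y-2.00 E0.1738
G1 X3.16 Y1.47 E0.2607
G1 X0.30 Y3.47 E0.3477
G1 X-2.85 Y2.00 E0.4344
G1 X-3.16 Y-1.47 E0.5213

At z = 3.84 mm: the sphere: section is a regular 6-gon, circumradius = √(r²−h²) = √(3.5²−0.34²) = 3.483; the cube at (2, 11.5) is not intersected at this z (z outside [4.5, 16]); Merging all regions: only the r=3.5 sphere is present, so the union is just that shape — 1 connected region; the cube at (14, 15.5) is absent (z outside [5, 28]); Taking the first minus the rest: none of the subtracted shapes is present at this height, so that combined region is unchanged — 1 connected region; (rotated 85° about Z; rotation is an isometry so areas/perimeters/island counts are preserved). The outline is a single polygon with 6 vertices. Extrusion per mm of travel: 0.25 × 0.24 / (π × 0.875²) = 0.024945. Accumulating E over each segment gives final E = 0.5213.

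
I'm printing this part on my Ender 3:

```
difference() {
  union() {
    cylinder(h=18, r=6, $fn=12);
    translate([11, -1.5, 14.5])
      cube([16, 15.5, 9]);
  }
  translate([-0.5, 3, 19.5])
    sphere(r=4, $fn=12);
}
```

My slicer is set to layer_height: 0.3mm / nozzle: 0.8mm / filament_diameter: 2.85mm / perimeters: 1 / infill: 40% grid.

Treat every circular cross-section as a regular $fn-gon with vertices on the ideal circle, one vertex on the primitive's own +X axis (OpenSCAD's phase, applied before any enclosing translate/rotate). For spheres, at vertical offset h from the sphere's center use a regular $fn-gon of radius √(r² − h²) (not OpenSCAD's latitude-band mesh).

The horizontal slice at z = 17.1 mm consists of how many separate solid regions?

2

At z = 17.1 mm: the r=6 cylinder contributes a regular 12-gon of circumradius 6; the cube at (11, -1.5) (footprint 16×15.5) is included at this height; Combining (union): the 2 present regions are separate (no shared area or edge), so areas and boundary lengths simply add and each stays a separate island — 2 connected regions; the r=4 sphere at (-0.5, 3) contributes a regular 12-gon of circumradius √(4²−2.4²) = 3.200; Subtracting the remaining from the first: starting from that combined region, the r=4 sphere at (-0.5, 3) partially overlaps it — only the 29.93 mm² overlap (of its 30.72 mm²) is removed, clipping the outline — 2 connected regions. The result has 2 disconnected regions.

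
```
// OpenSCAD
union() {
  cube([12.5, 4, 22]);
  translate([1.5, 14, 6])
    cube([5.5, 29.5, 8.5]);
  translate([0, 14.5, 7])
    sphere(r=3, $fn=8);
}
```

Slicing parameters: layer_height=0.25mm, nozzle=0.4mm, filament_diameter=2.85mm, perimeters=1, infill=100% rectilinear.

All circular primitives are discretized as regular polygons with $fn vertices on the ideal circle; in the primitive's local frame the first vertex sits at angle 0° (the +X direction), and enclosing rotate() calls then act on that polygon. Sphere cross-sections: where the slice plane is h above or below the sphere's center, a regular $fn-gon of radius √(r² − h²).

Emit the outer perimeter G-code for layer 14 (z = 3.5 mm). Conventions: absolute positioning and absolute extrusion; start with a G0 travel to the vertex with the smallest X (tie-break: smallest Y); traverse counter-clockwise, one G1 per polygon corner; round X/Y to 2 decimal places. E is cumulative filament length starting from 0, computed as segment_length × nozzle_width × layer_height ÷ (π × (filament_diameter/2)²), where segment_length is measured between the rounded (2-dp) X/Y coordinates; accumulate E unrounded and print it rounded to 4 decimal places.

At z = 3.5 mm: the cube is present — its section is the full 12.5×4 rectangle; the cube at (1.5, 14) is absent (z outside [6, 14.5]); the sphere at (0, 14.5) is absent (|z−center|=3.500 > r=3); Combining (union): only the 12.5×4 cube is present, so the union is just that shape — 1 connected region. The outline is a single polygon with 4 vertices. Extrusion per mm of travel: 0.4 × 0.25 / (π × 1.425²) = 0.015675. Accumulating E over each segment gives final E = 0.5173.

G0 X0.00 Y0.00 Z3.50
G1 X12.50 Y0.00 E0.1959
G1 X12.50 Y4.00 E0.2586
G1 X0.00 Y4.00 E0.4546
G1 X0.00 Y0.00 E0.5173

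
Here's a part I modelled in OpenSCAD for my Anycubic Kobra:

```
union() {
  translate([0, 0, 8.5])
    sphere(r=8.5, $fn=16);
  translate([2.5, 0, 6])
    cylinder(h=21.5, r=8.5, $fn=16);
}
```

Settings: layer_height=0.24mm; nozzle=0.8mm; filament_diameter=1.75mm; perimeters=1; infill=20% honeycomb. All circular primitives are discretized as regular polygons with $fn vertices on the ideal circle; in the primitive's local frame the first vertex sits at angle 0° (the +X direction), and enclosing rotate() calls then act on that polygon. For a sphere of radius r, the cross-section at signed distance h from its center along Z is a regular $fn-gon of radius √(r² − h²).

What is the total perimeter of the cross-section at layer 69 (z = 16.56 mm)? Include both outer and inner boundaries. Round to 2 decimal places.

53.06 mm

At z = 16.56 mm: the sphere: section is a regular 16-gon, circumradius = √(r²−h²) = √(8.5²−8.06²) = 2.699 (perimeter = 2·16·2.699·sin(180°/16) = 16.85 mm); the cylinder at (2.5, 0): section is a regular 16-gon, circumradius r=8.5 (perimeter = 2·16·8.500·sin(180°/16) = 53.06 mm); Merging all regions: the r=8.5 sphere lies entirely inside the r=8.5 cylinder at (2.5, 0), so the union is just the r=8.5 cylinder at (2.5, 0) — boundary = 53.06 mm. Overall, the cross-section is a single solid region. Total boundary length (outer) = 53.06 mm.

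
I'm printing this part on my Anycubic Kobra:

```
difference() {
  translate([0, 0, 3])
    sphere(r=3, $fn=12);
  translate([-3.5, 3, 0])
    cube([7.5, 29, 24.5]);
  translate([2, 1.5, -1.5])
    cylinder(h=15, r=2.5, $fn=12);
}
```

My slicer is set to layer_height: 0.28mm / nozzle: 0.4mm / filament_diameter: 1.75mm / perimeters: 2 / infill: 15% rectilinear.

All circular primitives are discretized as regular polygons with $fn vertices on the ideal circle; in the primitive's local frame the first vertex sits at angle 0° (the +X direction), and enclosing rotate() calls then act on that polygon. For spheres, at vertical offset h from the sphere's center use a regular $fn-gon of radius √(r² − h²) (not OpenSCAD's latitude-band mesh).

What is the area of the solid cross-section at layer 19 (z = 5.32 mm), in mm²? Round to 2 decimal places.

At z = 5.32 mm: the r=3 sphere slices to a regular 12-gon of circumradius 1.902 (√(r²−h²) with h=2.32 from center) (area = (12/2)·1.902²·sin(360°/12) = 10.85 mm²); the cube at (-3.5, 3) is present — its section is the full 7.5×29 rectangle (area 217.50 mm²); the r=2.5 cylinder at (2, 1.5) contributes a regular 12-gon of circumradius 2.5 (area = (12/2)·2.500²·sin(360°/12) = 18.75 mm²); After the difference (first − rest): starting from the r=3 sphere (10.85 mm²), the 7.5×29 cube at (-3.5, 3) misses the remaining region (no effect); the r=2.5 cylinder at (2, 1.5) partially overlaps it — only the 4.34 mm² overlap (of its 18.75 mm²) is removed, clipping the outline — area = 6.51 mm². Overall, the cross-section is a single solid region. Net area = 6.51 mm².

6.51 mm²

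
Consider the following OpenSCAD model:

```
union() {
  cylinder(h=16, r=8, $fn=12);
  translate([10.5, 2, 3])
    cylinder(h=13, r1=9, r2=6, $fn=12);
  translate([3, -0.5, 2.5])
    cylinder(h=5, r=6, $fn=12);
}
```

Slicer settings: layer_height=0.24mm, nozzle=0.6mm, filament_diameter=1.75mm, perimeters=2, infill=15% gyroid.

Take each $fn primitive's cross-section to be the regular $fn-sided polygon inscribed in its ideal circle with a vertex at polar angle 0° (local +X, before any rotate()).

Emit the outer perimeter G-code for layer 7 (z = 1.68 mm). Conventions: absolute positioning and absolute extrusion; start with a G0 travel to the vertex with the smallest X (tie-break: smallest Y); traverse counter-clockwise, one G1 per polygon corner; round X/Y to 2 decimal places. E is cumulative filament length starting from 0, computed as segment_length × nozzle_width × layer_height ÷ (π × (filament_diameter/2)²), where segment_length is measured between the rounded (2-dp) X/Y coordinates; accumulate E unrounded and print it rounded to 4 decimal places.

At z = 1.68 mm: the r=8 cylinder gives a regular 12-gon of circumradius 8 (constant along its height); the cone at (10.5, 2) is absent (z outside [3, 16]); the cylinder at (3, -0.5) is not intersected at this z (z outside [2.5, 7.5]); Combining (union): only the r=8 cylinder is present, so the union is just that shape — 1 connected region. The outline is a single polygon with 12 vertices. Extrusion per mm of travel: 0.6 × 0.24 / (π × 0.875²) = 0.059868. Accumulating E over each segment gives final E = 2.9754.

G0 X-8.00 Y0.00 Z1.68
G1 X-6.93 Y-4.00 E0.2479
G1 X-4.00 Y-6.93 E0.4960
G1 X0.00 Y-8.00 E0.7439
G1 X4.00 Y-6.93 E0.9918
G1 X6.93 Y-4.00 E1.2398
G1 X8.00 Y0.00 E1.4877
G1 X6.93 Y4.00 E1.7356
G1 X4.00 Y6.93 E1.9837
G1 X0.00 Y8.00 E2.2316
G1 X-4.00 Y6.93 E2.4795
G1 X-6.93 Y4.00 E2.7275
G1 X-8.00 Y0.00 E2.9754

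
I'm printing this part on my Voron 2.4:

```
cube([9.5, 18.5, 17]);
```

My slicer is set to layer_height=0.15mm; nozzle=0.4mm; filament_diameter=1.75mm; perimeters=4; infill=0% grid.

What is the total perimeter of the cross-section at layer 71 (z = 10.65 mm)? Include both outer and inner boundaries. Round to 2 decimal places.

56.00 mm

At z = 10.65 mm: the cube is present — its section is the full 9.5×18.5 rectangle (perimeter 56.00 mm). Overall, the cross-section is a single solid region. Total boundary length (outer) = 56.00 mm.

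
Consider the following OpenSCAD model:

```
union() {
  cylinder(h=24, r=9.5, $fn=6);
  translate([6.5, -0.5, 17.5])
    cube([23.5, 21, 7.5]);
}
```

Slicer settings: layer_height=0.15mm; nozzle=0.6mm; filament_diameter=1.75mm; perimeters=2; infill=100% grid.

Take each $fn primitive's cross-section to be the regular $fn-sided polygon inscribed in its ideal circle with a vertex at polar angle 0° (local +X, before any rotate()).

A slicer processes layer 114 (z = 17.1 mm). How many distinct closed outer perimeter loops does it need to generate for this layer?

1

At z = 17.1 mm: the r=9.5 cylinder contributes a regular 6-gon of circumradius 9.5; the cube at (6.5, -0.5) is absent (z outside [17.5, 25]); Merging all regions: only the r=9.5 cylinder is present, so the union is just that shape — 1 connected region. The result has 1 disconnected region.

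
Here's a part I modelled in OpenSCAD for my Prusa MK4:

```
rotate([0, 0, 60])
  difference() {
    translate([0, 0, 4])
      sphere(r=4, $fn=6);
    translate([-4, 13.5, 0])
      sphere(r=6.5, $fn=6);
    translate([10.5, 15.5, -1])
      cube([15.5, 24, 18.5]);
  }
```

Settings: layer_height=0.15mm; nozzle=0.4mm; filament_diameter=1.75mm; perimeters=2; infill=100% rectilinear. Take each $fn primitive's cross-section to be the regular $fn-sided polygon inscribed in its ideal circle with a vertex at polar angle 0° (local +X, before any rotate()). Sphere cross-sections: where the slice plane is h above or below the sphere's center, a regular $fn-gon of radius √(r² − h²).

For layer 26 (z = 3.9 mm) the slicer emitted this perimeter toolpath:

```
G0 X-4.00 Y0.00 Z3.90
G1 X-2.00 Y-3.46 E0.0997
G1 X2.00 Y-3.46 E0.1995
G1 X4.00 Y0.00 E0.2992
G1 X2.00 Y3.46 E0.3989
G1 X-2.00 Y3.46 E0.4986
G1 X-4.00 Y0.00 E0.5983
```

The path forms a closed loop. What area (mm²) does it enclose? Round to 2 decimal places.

Apply the shoelace formula to the sequence of (X, Y) vertices; enclosed area = 41.52 mm².

41.52 mm²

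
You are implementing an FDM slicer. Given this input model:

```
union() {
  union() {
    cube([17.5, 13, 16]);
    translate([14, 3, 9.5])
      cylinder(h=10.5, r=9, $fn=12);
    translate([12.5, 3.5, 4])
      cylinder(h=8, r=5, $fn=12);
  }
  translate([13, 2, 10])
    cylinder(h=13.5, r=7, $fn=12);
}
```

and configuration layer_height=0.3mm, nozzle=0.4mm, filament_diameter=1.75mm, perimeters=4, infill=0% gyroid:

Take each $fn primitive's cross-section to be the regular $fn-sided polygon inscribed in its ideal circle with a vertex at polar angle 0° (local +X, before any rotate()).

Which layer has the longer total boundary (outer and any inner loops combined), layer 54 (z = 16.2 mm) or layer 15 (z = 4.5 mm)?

Layer 54 (z = 16.2): the cube is not intersected at this z (z outside [0, 16]); the r=9 cylinder at (14, 3) contributes a regular 12-gon of circumradius 9 (perimeter = 2·12·9.000·sin(180°/12) = 55.90 mm); the cylinder at (12.5, 3.5) does not reach this height (z outside [4, 12]); Merging all regions: only the r=9 cylinder at (14, 3) is present, so the union is just that shape — boundary = 55.90 mm; the cylinder at (13, 2): section is a regular 12-gon, circumradius r=7 (perimeter = 2·12·7.000·sin(180°/12) = 43.48 mm); Merging all regions: the r=7 cylinder at (13, 2) lies entirely inside the result so far, so the union is just the result so far — boundary = 55.90 mm. So its perimeter = 55.90 mm. Layer 15 (z = 4.5): the 17.5×13 cube contributes its full rectangle (perimeter 61.00 mm); the cylinder at (14, 3) does not reach this height (z outside [9.5, 20]); the cylinder at (12.5, 3.5): section is a regular 12-gon, circumradius r=5 (perimeter = 2·12·5.000·sin(180°/12) = 31.06 mm); Merging all regions: the regions partially overlap (shared area 68.49 mm²), so the edge portions inside another operand are dropped and the merged outline is re-measured after clipping — boundary = 61.86 mm; the cylinder at (13, 2) is absent (z outside [10, 23.5]); Combining (union): only the result so far is present, so the union is just that shape — boundary = 61.86 mm. So its perimeter = 61.86 mm. Layer 15 is larger (61.86 vs 55.90 mm).

layer 15 (z = 4.5 mm)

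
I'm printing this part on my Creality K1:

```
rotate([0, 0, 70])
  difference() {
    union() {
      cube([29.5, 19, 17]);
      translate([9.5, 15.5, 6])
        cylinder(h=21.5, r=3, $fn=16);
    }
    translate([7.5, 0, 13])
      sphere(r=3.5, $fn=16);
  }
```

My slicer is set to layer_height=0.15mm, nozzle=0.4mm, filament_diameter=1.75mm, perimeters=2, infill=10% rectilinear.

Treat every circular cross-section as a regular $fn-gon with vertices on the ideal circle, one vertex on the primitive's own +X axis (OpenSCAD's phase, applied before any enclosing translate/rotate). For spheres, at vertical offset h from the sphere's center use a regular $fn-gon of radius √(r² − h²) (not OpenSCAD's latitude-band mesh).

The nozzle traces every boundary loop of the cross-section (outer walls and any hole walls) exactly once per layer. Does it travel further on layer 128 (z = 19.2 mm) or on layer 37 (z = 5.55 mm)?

layer 37 (z = 5.55 mm)

Layer 128 (z = 19.2): the cube is absent (z outside [0, 17]); the cylinder at (9.5, 15.5): section is a regular 16-gon, circumradius r=3 (perimeter = 2·16·3.000·sin(180°/16) = 18.73 mm); Merging all regions: only the r=3 cylinder at (9.5, 15.5) is present, so the union is just that shape — boundary = 18.73 mm; the sphere at (7.5, 0) is not intersected at this z (|z−center|=6.200 > r=3.5); Taking the first minus the rest: none of the subtracted shapes is present at this height, so that combined region is unchanged — boundary = 18.73 mm; (rotated 70° about Z; rotation is an isometry so areas/perimeters/island counts are preserved). So its perimeter = 18.73 mm. Layer 37 (z = 5.55): the cube is present — its section is the full 29.5×19 rectangle (perimeter 97.00 mm); the cylinder at (9.5, 15.5) is not intersected at this z (z outside [6, 27.5]); Merging all regions: only the 29.5×19 cube is present, so the union is just that shape — boundary = 97.00 mm; the sphere at (7.5, 0) is not intersected at this z (|z−center|=7.450 > r=3.5); Subtracting the remaining from the first: none of the subtracted shapes is present at this height, so the result so far is unchanged — boundary = 97.00 mm; (whole slice rotated 70° about Z — lengths, areas and connectivity unchanged). So its perimeter = 97.00 mm. Layer 37 is larger (97.00 vs 18.73 mm).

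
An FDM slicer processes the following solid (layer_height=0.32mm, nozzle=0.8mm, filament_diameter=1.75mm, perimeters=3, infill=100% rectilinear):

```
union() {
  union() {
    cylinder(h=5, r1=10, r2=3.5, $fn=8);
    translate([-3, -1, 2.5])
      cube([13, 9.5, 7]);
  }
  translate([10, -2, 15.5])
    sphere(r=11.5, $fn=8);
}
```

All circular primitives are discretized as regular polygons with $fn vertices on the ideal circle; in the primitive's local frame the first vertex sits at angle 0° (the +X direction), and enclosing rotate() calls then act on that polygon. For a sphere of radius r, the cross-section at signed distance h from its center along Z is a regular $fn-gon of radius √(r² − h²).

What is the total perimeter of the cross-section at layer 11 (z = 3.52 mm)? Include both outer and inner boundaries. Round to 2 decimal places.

At z = 3.52 mm: the cone contributes a regular 8-gon of circumradius 5.424 (interpolated between r1=10 and r2=3.5 at t=0.704) (perimeter = 2·8·5.424·sin(180°/8) = 33.21 mm); the cube at (-3, -1) (footprint 13×9.5) is included at this height (perimeter 45.00 mm); Merging all regions: the regions partially overlap (shared area 43.43 mm²), so the edge portions inside another operand are dropped and the merged outline is re-measured after clipping — boundary = 52.39 mm; the sphere at (10, -2) is absent (|z−center|=11.980 > r=11.5); Taking the union: only the result so far is present, so the union is just that shape — boundary = 52.39 mm. Overall, the cross-section is a single solid region. Total boundary length (outer) = 52.39 mm.

52.39 mm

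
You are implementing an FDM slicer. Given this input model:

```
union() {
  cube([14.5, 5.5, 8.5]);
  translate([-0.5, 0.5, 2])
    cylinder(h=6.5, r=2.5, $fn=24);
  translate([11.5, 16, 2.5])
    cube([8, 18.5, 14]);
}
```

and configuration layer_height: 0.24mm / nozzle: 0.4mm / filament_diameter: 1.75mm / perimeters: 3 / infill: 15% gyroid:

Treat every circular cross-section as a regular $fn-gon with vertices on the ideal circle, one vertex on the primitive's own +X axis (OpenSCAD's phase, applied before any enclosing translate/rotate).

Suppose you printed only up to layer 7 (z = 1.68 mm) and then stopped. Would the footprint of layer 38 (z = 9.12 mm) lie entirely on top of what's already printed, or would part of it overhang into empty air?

Compare the two slices. At z = 1.68: the 14.5×5.5 cube contributes its full rectangle (area 79.75 mm²); the cylinder at (-0.5, 0.5) is not intersected at this z (z outside [2, 8.5]); the cube at (11.5, 16) does not reach this height (z outside [2.5, 16.5]); Combining (union): only the 14.5×5.5 cube is present, so the union is just that shape — area = 79.75 mm². At z = 9.12: the cube is not intersected at this z (z outside [0, 8.5]); the cylinder at (-0.5, 0.5) is absent (z outside [2, 8.5]); the cube at (11.5, 16) is present — its section is the full 8×18.5 rectangle (area 148.00 mm²); Combining (union): only the 8×18.5 cube at (11.5, 16) is present, so the union is just that shape — area = 148.00 mm². Checking containment: at z = 9.12 the cross-section extends beyond the z = 1.68 cross-section by about 148.00 mm².

part overhangs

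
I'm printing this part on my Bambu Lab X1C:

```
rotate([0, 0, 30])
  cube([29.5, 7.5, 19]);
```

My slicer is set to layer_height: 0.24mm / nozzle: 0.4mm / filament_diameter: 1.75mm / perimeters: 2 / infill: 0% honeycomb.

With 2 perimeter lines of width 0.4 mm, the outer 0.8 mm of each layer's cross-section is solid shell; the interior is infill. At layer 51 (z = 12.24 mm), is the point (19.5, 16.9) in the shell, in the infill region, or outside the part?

At z = 12.24 mm: the cube (footprint 29.5×7.5) is included at this height; (whole slice rotated 30° about Z — lengths, areas and connectivity unchanged). Overall, the cross-section is a single solid region. Undo the 30° rotation: the query point maps to (25.337, 4.886) in the un-rotated model frame. The nearest boundary edge runs (29.50, 7.50)→(0.00, 7.50); distance from the point to it = 2.61 mm. The point is inside the cross-section and 2.61 mm from the nearest boundary — more than the 0.8 mm shell width (2 × 0.4), so it's in the infill interior.

infill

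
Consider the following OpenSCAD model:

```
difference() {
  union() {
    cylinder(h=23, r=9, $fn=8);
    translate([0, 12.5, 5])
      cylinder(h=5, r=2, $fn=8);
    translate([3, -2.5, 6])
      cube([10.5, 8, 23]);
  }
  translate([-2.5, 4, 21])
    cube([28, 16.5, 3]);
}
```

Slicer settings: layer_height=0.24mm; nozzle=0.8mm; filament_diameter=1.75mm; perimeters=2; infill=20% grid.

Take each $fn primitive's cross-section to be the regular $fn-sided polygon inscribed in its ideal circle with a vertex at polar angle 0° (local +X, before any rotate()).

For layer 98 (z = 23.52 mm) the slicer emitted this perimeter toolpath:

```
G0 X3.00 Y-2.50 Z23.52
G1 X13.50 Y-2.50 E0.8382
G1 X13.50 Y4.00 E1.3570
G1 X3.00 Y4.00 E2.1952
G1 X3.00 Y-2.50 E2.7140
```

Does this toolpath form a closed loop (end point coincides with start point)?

yes

Start point (G0): (3.00, -2.50). End point (last G1): the path returns to the start — closed.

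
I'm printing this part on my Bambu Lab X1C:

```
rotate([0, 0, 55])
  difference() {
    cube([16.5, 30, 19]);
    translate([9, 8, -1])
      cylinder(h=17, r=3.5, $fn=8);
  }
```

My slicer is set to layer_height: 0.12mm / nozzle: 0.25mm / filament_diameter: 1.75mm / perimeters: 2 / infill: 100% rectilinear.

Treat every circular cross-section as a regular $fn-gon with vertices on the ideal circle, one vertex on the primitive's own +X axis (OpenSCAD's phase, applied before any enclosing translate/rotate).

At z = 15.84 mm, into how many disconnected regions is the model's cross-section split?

1

At z = 15.84 mm: the 16.5×30 cube contributes its full rectangle; the cylinder at (9, 8): section is a regular 8-gon, circumradius r=3.5; Subtracting the remaining from the first: starting from the 16.5×30 cube, the r=3.5 cylinder at (9, 8) lies wholly inside it (removes its full 34.65 mm² and its 21.43 mm outline becomes a hole wall) — 1 connected region with 1 hole; (rotated 55° about Z; rotation is an isometry so areas/perimeters/island counts are preserved). The result has 1 disconnected region.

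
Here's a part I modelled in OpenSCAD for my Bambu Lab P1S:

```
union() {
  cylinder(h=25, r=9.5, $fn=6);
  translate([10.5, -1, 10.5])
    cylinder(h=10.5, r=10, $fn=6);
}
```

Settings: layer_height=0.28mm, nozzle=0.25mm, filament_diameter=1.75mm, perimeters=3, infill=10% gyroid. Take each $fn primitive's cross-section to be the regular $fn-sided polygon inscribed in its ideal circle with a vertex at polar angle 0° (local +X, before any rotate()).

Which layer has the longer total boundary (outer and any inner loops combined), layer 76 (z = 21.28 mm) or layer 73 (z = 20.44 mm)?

layer 73 (z = 20.44 mm)

Layer 76 (z = 21.28): the r=9.5 cylinder gives a regular 6-gon of circumradius 9.5 (constant along its height) (perimeter = 2·6·9.500·sin(180°/6) = 57.00 mm); the cylinder at (10.5, -1) does not reach this height (z outside [10.5, 21]); Combining (union): only the r=9.5 cylinder is present, so the union is just that shape — boundary = 57.00 mm. So its perimeter = 57.00 mm. Layer 73 (z = 20.44): the r=9.5 cylinder contributes a regular 6-gon of circumradius 9.5 (perimeter = 2·6·9.500·sin(180°/6) = 57.00 mm); the cylinder at (10.5, -1): section is a regular 6-gon, circumradius r=10 (perimeter = 2·6·10.000·sin(180°/6) = 60.00 mm); Merging all regions: the regions partially overlap (shared area 69.86 mm²), so the edge portions inside another operand are dropped and the merged outline is re-measured after clipping — boundary = 81.08 mm. So its perimeter = 81.08 mm. Layer 73 is larger (81.08 vs 57.00 mm).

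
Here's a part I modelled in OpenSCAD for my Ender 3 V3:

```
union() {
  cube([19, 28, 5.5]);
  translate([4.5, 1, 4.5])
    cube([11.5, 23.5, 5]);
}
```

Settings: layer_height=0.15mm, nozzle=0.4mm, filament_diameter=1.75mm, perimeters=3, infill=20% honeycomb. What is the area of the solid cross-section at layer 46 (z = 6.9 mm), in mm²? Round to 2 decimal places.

At z = 6.9 mm: the cube is not intersected at this z (z outside [0, 5.5]); the 11.5×23.5 cube at (4.5, 1) contributes its full rectangle (area 270.25 mm²); Merging all regions: only the 11.5×23.5 cube at (4.5, 1) is present, so the union is just that shape — area = 270.25 mm². Overall, the cross-section is a single solid region. Net area = 270.25 mm².

270.25 mm²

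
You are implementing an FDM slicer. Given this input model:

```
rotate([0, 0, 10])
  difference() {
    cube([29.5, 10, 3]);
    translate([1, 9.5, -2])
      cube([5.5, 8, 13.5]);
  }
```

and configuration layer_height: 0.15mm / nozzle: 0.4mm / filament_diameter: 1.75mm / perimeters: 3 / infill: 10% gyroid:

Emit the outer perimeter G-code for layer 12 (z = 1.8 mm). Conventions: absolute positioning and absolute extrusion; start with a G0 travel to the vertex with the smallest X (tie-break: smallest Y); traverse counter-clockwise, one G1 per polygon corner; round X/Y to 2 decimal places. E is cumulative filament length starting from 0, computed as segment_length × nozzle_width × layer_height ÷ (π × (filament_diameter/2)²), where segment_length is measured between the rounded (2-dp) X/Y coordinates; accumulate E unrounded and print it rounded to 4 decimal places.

G0 X-1.74 Y9.85 Z1.80
G1 X0.00 Y0.00 E0.2495
G1 X29.05 Y5.12 E0.9853
G1 X27.32 Y14.97 E1.2348
G1 X4.66 Y10.98 E1.8088
G1 X4.75 Y10.48 E1.8214
G1 X-0.66 Y9.53 E1.9585
G1 X-0.75 Y10.02 E1.9709
G1 X-1.74 Y9.85 E1.9959

At z = 1.8 mm: the cube is present — its section is the full 29.5×10 rectangle; the 5.5×8 cube at (1, 9.5) contributes its full rectangle; Taking the first minus the rest: starting from the 29.5×10 cube, the 5.5×8 cube at (1, 9.5) partially overlaps it — only the 2.75 mm² overlap (of its 44.00 mm²) is removed, clipping the outline — 1 connected region; (whole slice rotated 10° about Z — lengths, areas and connectivity unchanged). The outline is a single polygon with 8 vertices. Extrusion per mm of travel: 0.4 × 0.15 / (π × 0.875²) = 0.024945. Accumulating E over each segment gives final E = 1.9959.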